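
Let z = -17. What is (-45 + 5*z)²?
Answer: 16900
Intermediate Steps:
(-45 + 5*z)² = (-45 + 5*(-17))² = (-45 - 85)² = (-130)² = 16900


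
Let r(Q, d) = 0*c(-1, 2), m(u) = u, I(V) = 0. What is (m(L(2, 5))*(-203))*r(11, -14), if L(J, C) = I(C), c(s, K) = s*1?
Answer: 0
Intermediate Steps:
c(s, K) = s
L(J, C) = 0
r(Q, d) = 0 (r(Q, d) = 0*(-1) = 0)
(m(L(2, 5))*(-203))*r(11, -14) = (0*(-203))*0 = 0*0 = 0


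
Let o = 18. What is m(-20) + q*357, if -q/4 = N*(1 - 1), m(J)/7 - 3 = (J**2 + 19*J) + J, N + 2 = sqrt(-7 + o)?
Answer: 21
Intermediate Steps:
N = -2 + sqrt(11) (N = -2 + sqrt(-7 + 18) = -2 + sqrt(11) ≈ 1.3166)
m(J) = 21 + 7*J**2 + 140*J (m(J) = 21 + 7*((J**2 + 19*J) + J) = 21 + 7*(J**2 + 20*J) = 21 + (7*J**2 + 140*J) = 21 + 7*J**2 + 140*J)
q = 0 (q = -4*(-2 + sqrt(11))*(1 - 1) = -4*(-2 + sqrt(11))*0 = -4*0 = 0)
m(-20) + q*357 = (21 + 7*(-20)**2 + 140*(-20)) + 0*357 = (21 + 7*400 - 2800) + 0 = (21 + 2800 - 2800) + 0 = 21 + 0 = 21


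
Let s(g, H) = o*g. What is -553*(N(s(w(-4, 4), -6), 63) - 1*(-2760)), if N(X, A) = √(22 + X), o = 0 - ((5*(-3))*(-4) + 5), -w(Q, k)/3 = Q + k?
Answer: -1526280 - 553*√22 ≈ -1.5289e+6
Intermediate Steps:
w(Q, k) = -3*Q - 3*k (w(Q, k) = -3*(Q + k) = -3*Q - 3*k)
o = -65 (o = 0 - (-15*(-4) + 5) = 0 - (60 + 5) = 0 - 1*65 = 0 - 65 = -65)
s(g, H) = -65*g
-553*(N(s(w(-4, 4), -6), 63) - 1*(-2760)) = -553*(√(22 - 65*(-3*(-4) - 3*4)) - 1*(-2760)) = -553*(√(22 - 65*(12 - 12)) + 2760) = -553*(√(22 - 65*0) + 2760) = -553*(√(22 + 0) + 2760) = -553*(√22 + 2760) = -553*(2760 + √22) = -1526280 - 553*√22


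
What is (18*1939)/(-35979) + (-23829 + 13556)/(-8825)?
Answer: 20534039/105838225 ≈ 0.19401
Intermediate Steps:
(18*1939)/(-35979) + (-23829 + 13556)/(-8825) = 34902*(-1/35979) - 10273*(-1/8825) = -11634/11993 + 10273/8825 = 20534039/105838225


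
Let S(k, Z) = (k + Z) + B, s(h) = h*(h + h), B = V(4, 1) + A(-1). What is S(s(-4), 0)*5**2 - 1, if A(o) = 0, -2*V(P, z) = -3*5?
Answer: 1973/2 ≈ 986.50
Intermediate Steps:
V(P, z) = 15/2 (V(P, z) = -(-3)*5/2 = -1/2*(-15) = 15/2)
B = 15/2 (B = 15/2 + 0 = 15/2 ≈ 7.5000)
s(h) = 2*h**2 (s(h) = h*(2*h) = 2*h**2)
S(k, Z) = 15/2 + Z + k (S(k, Z) = (k + Z) + 15/2 = (Z + k) + 15/2 = 15/2 + Z + k)
S(s(-4), 0)*5**2 - 1 = (15/2 + 0 + 2*(-4)**2)*5**2 - 1 = (15/2 + 0 + 2*16)*25 - 1 = (15/2 + 0 + 32)*25 - 1 = (79/2)*25 - 1 = 1975/2 - 1 = 1973/2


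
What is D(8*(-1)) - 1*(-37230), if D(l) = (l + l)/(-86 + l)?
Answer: 1749818/47 ≈ 37230.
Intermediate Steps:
D(l) = 2*l/(-86 + l) (D(l) = (2*l)/(-86 + l) = 2*l/(-86 + l))
D(8*(-1)) - 1*(-37230) = 2*(8*(-1))/(-86 + 8*(-1)) - 1*(-37230) = 2*(-8)/(-86 - 8) + 37230 = 2*(-8)/(-94) + 37230 = 2*(-8)*(-1/94) + 37230 = 8/47 + 37230 = 1749818/47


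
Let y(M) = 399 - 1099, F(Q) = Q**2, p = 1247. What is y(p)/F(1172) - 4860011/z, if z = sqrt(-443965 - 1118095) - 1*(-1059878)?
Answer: (-175*sqrt(390515) + 834546908003*I)/(343396*(sqrt(390515) - 529939*I)) ≈ -4.5859 + 0.0054072*I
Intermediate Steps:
z = 1059878 + 2*I*sqrt(390515) (z = sqrt(-1562060) + 1059878 = 2*I*sqrt(390515) + 1059878 = 1059878 + 2*I*sqrt(390515) ≈ 1.0599e+6 + 1249.8*I)
y(M) = -700
y(p)/F(1172) - 4860011/z = -700/(1172**2) - 4860011/(1059878 + 2*I*sqrt(390515)) = -700/1373584 - 4860011/(1059878 + 2*I*sqrt(390515)) = -700*1/1373584 - 4860011/(1059878 + 2*I*sqrt(390515)) = -175/343396 - 4860011/(1059878 + 2*I*sqrt(390515))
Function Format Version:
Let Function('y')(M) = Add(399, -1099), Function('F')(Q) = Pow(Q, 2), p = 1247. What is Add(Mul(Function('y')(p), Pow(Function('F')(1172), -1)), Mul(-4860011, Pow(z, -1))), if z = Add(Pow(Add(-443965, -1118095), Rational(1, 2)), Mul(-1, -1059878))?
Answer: Mul(Rational(1, 343396), Pow(Add(Pow(390515, Rational(1, 2)), Mul(-529939, I)), -1), Add(Mul(-175, Pow(390515, Rational(1, 2))), Mul(834546908003, I))) ≈ Add(-4.5859, Mul(0.0054072, I))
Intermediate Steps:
z = Add(1059878, Mul(2, I, Pow(390515, Rational(1, 2)))) (z = Add(Pow(-1562060, Rational(1, 2)), 1059878) = Add(Mul(2, I, Pow(390515, Rational(1, 2))), 1059878) = Add(1059878, Mul(2, I, Pow(390515, Rational(1, 2)))) ≈ Add(1.0599e+6, Mul(1249.8, I)))
Function('y')(M) = -700
Add(Mul(Function('y')(p), Pow(Function('F')(1172), -1)), Mul(-4860011, Pow(z, -1))) = Add(Mul(-700, Pow(Pow(1172, 2), -1)), Mul(-4860011, Pow(Add(1059878, Mul(2, I, Pow(390515, Rational(1, 2)))), -1))) = Add(Mul(-700, Pow(1373584, -1)), Mul(-4860011, Pow(Add(1059878, Mul(2, I, Pow(390515, Rational(1, 2)))), -1))) = Add(Mul(-700, Rational(1, 1373584)), Mul(-4860011, Pow(Add(1059878, Mul(2, I, Pow(390515, Rational(1, 2)))), -1))) = Add(Rational(-175, 343396), Mul(-4860011, Pow(Add(1059878, Mul(2, I, Pow(390515, Rational(1, 2)))), -1)))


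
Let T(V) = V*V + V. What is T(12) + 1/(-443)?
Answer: 69107/443 ≈ 156.00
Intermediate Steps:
T(V) = V + V² (T(V) = V² + V = V + V²)
T(12) + 1/(-443) = 12*(1 + 12) + 1/(-443) = 12*13 - 1/443 = 156 - 1/443 = 69107/443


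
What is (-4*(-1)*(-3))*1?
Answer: -12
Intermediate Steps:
(-4*(-1)*(-3))*1 = (4*(-3))*1 = -12*1 = -12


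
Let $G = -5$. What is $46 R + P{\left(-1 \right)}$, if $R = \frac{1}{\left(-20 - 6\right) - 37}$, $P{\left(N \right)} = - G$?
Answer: $\frac{269}{63} \approx 4.2698$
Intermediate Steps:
$P{\left(N \right)} = 5$ ($P{\left(N \right)} = \left(-1\right) \left(-5\right) = 5$)
$R = - \frac{1}{63}$ ($R = \frac{1}{-26 - 37} = \frac{1}{-63} = - \frac{1}{63} \approx -0.015873$)
$46 R + P{\left(-1 \right)} = 46 \left(- \frac{1}{63}\right) + 5 = - \frac{46}{63} + 5 = \frac{269}{63}$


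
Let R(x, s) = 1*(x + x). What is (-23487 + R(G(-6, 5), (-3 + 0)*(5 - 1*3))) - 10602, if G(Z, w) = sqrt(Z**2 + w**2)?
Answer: -34089 + 2*sqrt(61) ≈ -34073.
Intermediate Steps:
R(x, s) = 2*x (R(x, s) = 1*(2*x) = 2*x)
(-23487 + R(G(-6, 5), (-3 + 0)*(5 - 1*3))) - 10602 = (-23487 + 2*sqrt((-6)**2 + 5**2)) - 10602 = (-23487 + 2*sqrt(36 + 25)) - 10602 = (-23487 + 2*sqrt(61)) - 10602 = -34089 + 2*sqrt(61)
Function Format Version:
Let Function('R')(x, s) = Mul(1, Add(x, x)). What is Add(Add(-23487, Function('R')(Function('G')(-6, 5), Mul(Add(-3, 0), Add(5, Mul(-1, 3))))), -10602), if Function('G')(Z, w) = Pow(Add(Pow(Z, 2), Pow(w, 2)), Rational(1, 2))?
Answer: Add(-34089, Mul(2, Pow(61, Rational(1, 2)))) ≈ -34073.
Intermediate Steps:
Function('R')(x, s) = Mul(2, x) (Function('R')(x, s) = Mul(1, Mul(2, x)) = Mul(2, x))
Add(Add(-23487, Function('R')(Function('G')(-6, 5), Mul(Add(-3, 0), Add(5, Mul(-1, 3))))), -10602) = Add(Add(-23487, Mul(2, Pow(Add(Pow(-6, 2), Pow(5, 2)), Rational(1, 2)))), -10602) = Add(Add(-23487, Mul(2, Pow(Add(36, 25), Rational(1, 2)))), -10602) = Add(Add(-23487, Mul(2, Pow(61, Rational(1, 2)))), -10602) = Add(-34089, Mul(2, Pow(61, Rational(1, 2))))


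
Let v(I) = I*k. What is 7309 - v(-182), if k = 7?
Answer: 8583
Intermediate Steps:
v(I) = 7*I (v(I) = I*7 = 7*I)
7309 - v(-182) = 7309 - 7*(-182) = 7309 - 1*(-1274) = 7309 + 1274 = 8583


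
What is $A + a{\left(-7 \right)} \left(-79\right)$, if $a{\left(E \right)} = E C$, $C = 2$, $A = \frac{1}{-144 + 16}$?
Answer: $\frac{141567}{128} \approx 1106.0$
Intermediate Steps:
$A = - \frac{1}{128}$ ($A = \frac{1}{-128} = - \frac{1}{128} \approx -0.0078125$)
$a{\left(E \right)} = 2 E$ ($a{\left(E \right)} = E 2 = 2 E$)
$A + a{\left(-7 \right)} \left(-79\right) = - \frac{1}{128} + 2 \left(-7\right) \left(-79\right) = - \frac{1}{128} - -1106 = - \frac{1}{128} + 1106 = \frac{141567}{128}$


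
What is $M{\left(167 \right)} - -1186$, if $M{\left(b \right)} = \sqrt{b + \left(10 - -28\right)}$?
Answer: $1186 + \sqrt{205} \approx 1200.3$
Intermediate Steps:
$M{\left(b \right)} = \sqrt{38 + b}$ ($M{\left(b \right)} = \sqrt{b + \left(10 + 28\right)} = \sqrt{b + 38} = \sqrt{38 + b}$)
$M{\left(167 \right)} - -1186 = \sqrt{38 + 167} - -1186 = \sqrt{205} + \left(1196 - 10\right) = \sqrt{205} + 1186 = 1186 + \sqrt{205}$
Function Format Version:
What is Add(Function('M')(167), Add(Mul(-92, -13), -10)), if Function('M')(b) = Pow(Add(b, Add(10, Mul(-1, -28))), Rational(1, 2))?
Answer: Add(1186, Pow(205, Rational(1, 2))) ≈ 1200.3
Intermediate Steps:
Function('M')(b) = Pow(Add(38, b), Rational(1, 2)) (Function('M')(b) = Pow(Add(b, Add(10, 28)), Rational(1, 2)) = Pow(Add(b, 38), Rational(1, 2)) = Pow(Add(38, b), Rational(1, 2)))
Add(Function('M')(167), Add(Mul(-92, -13), -10)) = Add(Pow(Add(38, 167), Rational(1, 2)), Add(Mul(-92, -13), -10)) = Add(Pow(205, Rational(1, 2)), Add(1196, -10)) = Add(Pow(205, Rational(1, 2)), 1186) = Add(1186, Pow(205, Rational(1, 2)))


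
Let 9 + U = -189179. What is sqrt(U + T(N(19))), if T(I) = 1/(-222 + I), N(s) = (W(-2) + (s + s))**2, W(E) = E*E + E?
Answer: I*sqrt(359246064814)/1378 ≈ 434.96*I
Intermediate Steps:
U = -189188 (U = -9 - 189179 = -189188)
W(E) = E + E**2 (W(E) = E**2 + E = E + E**2)
N(s) = (2 + 2*s)**2 (N(s) = (-2*(1 - 2) + (s + s))**2 = (-2*(-1) + 2*s)**2 = (2 + 2*s)**2)
sqrt(U + T(N(19))) = sqrt(-189188 + 1/(-222 + 4*(1 + 19)**2)) = sqrt(-189188 + 1/(-222 + 4*20**2)) = sqrt(-189188 + 1/(-222 + 4*400)) = sqrt(-189188 + 1/(-222 + 1600)) = sqrt(-189188 + 1/1378) = sqrt(-260701063/1378) = I*sqrt(359246064814)/1378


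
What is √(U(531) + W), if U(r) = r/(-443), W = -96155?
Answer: 46*I*√8918033/443 ≈ 310.09*I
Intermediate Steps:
U(r) = -r/443 (U(r) = r*(-1/443) = -r/443)
√(U(531) + W) = √(-1/443*531 - 96155) = √(-531/443 - 96155) = √(-42597196/443) = 46*I*√8918033/443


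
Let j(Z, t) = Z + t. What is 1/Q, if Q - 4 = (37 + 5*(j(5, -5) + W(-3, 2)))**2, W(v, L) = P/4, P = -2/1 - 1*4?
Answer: 4/3497 ≈ 0.0011438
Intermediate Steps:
P = -6 (P = -2*1 - 4 = -2 - 4 = -6)
W(v, L) = -3/2 (W(v, L) = -6/4 = -6*1/4 = -3/2)
Q = 3497/4 (Q = 4 + (37 + 5*((5 - 5) - 3/2))**2 = 4 + (37 + 5*(0 - 3/2))**2 = 4 + (37 + 5*(-3/2))**2 = 4 + (37 - 15/2)**2 = 4 + (59/2)**2 = 4 + 3481/4 = 3497/4 ≈ 874.25)
1/Q = 1/(3497/4) = 4/3497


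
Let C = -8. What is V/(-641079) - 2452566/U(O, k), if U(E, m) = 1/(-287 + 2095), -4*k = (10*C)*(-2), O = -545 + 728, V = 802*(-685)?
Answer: -2842697713605542/641079 ≈ -4.4342e+9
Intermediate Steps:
V = -549370
O = 183
k = -40 (k = -10*(-8)*(-2)/4 = -(-20)*(-2) = -1/4*160 = -40)
U(E, m) = 1/1808
V/(-641079) - 2452566/U(O, k) = -549370/(-641079) - 2452566/1/1808 = -549370*(-1/641079) - 2452566*1808 = 549370/641079 - 4434239328 = -2842697713605542/641079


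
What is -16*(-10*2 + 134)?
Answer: -1824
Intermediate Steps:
-16*(-10*2 + 134) = -16*(-20 + 134) = -16*114 = -1824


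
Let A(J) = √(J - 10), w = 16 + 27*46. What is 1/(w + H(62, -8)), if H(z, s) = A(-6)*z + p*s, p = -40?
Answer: 789/1275794 - 62*I/637897 ≈ 0.00061844 - 9.7194e-5*I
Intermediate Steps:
w = 1258 (w = 16 + 1242 = 1258)
A(J) = √(-10 + J)
H(z, s) = -40*s + 4*I*z (H(z, s) = √(-10 - 6)*z - 40*s = √(-16)*z - 40*s = (4*I)*z - 40*s = 4*I*z - 40*s = -40*s + 4*I*z)
1/(w + H(62, -8)) = 1/(1258 + (-40*(-8) + 4*I*62)) = 1/(1258 + (320 + 248*I)) = 1/(1578 + 248*I) = (1578 - 248*I)/2551588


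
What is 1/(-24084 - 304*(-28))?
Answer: -1/15572 ≈ -6.4218e-5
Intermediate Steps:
1/(-24084 - 304*(-28)) = 1/(-24084 + 8512) = 1/(-15572) = -1/15572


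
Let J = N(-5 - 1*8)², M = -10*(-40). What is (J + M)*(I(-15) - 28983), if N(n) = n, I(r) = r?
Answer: -16499862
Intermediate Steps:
M = 400
J = 169 (J = (-5 - 1*8)² = (-5 - 8)² = (-13)² = 169)
(J + M)*(I(-15) - 28983) = (169 + 400)*(-15 - 28983) = 569*(-28998) = -16499862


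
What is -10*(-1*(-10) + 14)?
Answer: -240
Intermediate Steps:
-10*(-1*(-10) + 14) = -10*(10 + 14) = -10*24 = -240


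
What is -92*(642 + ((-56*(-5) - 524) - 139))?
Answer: -23828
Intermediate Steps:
-92*(642 + ((-56*(-5) - 524) - 139)) = -92*(642 + ((280 - 524) - 139)) = -92*(642 + (-244 - 139)) = -92*(642 - 383) = -92*259 = -23828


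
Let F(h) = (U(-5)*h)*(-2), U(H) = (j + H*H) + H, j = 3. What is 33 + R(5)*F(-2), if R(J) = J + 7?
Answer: 1137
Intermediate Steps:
U(H) = 3 + H + H**2 (U(H) = (3 + H*H) + H = (3 + H**2) + H = 3 + H + H**2)
F(h) = -46*h (F(h) = ((3 - 5 + (-5)**2)*h)*(-2) = ((3 - 5 + 25)*h)*(-2) = (23*h)*(-2) = -46*h)
R(J) = 7 + J
33 + R(5)*F(-2) = 33 + (7 + 5)*(-46*(-2)) = 33 + 12*92 = 33 + 1104 = 1137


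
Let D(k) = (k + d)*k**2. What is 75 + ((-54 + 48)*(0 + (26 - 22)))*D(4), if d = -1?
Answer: -1077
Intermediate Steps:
D(k) = k**2*(-1 + k) (D(k) = (k - 1)*k**2 = (-1 + k)*k**2 = k**2*(-1 + k))
75 + ((-54 + 48)*(0 + (26 - 22)))*D(4) = 75 + ((-54 + 48)*(0 + (26 - 22)))*(4**2*(-1 + 4)) = 75 + (-6*(0 + 4))*(16*3) = 75 - 6*4*48 = 75 - 24*48 = 75 - 1152 = -1077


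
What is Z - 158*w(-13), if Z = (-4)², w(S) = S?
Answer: 2070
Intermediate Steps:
Z = 16
Z - 158*w(-13) = 16 - 158*(-13) = 16 + 2054 = 2070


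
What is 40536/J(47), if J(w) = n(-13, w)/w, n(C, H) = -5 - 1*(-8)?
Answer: 635064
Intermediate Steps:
n(C, H) = 3 (n(C, H) = -5 + 8 = 3)
J(w) = 3/w
40536/J(47) = 40536/((3/47)) = 40536/((3*(1/47))) = 40536/(3/47) = 40536*(47/3) = 635064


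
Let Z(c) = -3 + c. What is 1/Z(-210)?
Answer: -1/213 ≈ -0.0046948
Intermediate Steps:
1/Z(-210) = 1/(-3 - 210) = 1/(-213) = -1/213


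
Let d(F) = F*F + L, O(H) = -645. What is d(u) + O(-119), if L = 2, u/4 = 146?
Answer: 340413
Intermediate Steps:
u = 584 (u = 4*146 = 584)
d(F) = 2 + F² (d(F) = F*F + 2 = F² + 2 = 2 + F²)
d(u) + O(-119) = (2 + 584²) - 645 = (2 + 341056) - 645 = 341058 - 645 = 340413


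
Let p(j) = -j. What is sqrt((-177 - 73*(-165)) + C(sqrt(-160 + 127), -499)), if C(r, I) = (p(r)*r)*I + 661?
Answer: I*sqrt(3938) ≈ 62.753*I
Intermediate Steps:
C(r, I) = 661 - I*r**2 (C(r, I) = ((-r)*r)*I + 661 = (-r**2)*I + 661 = -I*r**2 + 661 = 661 - I*r**2)
sqrt((-177 - 73*(-165)) + C(sqrt(-160 + 127), -499)) = sqrt((-177 - 73*(-165)) + (661 - 1*(-499)*(sqrt(-160 + 127))**2)) = sqrt((-177 + 12045) + (661 - 1*(-499)*(sqrt(-33))**2)) = sqrt(11868 + (661 - 1*(-499)*(I*sqrt(33))**2)) = sqrt(11868 + (661 - 1*(-499)*(-33))) = sqrt(11868 + (661 - 16467)) = sqrt(11868 - 15806) = sqrt(-3938) = I*sqrt(3938)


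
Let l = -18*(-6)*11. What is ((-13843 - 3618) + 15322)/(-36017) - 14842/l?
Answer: -266011591/21394098 ≈ -12.434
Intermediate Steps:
l = 1188 (l = 108*11 = 1188)
((-13843 - 3618) + 15322)/(-36017) - 14842/l = ((-13843 - 3618) + 15322)/(-36017) - 14842/1188 = (-17461 + 15322)*(-1/36017) - 14842*1/1188 = -2139*(-1/36017) - 7421/594 = 2139/36017 - 7421/594 = -266011591/21394098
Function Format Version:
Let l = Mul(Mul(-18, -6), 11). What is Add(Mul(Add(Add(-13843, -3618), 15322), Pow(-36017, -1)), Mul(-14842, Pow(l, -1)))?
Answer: Rational(-266011591, 21394098) ≈ -12.434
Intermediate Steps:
l = 1188 (l = Mul(108, 11) = 1188)
Add(Mul(Add(Add(-13843, -3618), 15322), Pow(-36017, -1)), Mul(-14842, Pow(l, -1))) = Add(Mul(Add(Add(-13843, -3618), 15322), Pow(-36017, -1)), Mul(-14842, Pow(1188, -1))) = Add(Mul(Add(-17461, 15322), Rational(-1, 36017)), Mul(-14842, Rational(1, 1188))) = Add(Mul(-2139, Rational(-1, 36017)), Rational(-7421, 594)) = Add(Rational(2139, 36017), Rational(-7421, 594)) = Rational(-266011591, 21394098)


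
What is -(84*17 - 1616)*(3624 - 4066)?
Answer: -83096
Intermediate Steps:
-(84*17 - 1616)*(3624 - 4066) = -(1428 - 1616)*(-442) = -(-188)*(-442) = -1*83096 = -83096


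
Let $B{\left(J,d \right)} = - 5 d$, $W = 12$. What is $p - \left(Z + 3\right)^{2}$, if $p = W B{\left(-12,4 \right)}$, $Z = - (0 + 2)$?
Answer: $-241$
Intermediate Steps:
$Z = -2$ ($Z = \left(-1\right) 2 = -2$)
$p = -240$ ($p = 12 \left(\left(-5\right) 4\right) = 12 \left(-20\right) = -240$)
$p - \left(Z + 3\right)^{2} = -240 - \left(-2 + 3\right)^{2} = -240 - 1^{2} = -240 - 1 = -241$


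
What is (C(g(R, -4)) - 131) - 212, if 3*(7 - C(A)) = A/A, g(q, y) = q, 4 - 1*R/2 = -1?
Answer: -1009/3 ≈ -336.33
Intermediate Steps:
R = 10 (R = 8 - 2*(-1) = 8 + 2 = 10)
C(A) = 20/3 (C(A) = 7 - A/(3*A) = 7 - ⅓*1 = 7 - ⅓ = 20/3)
(C(g(R, -4)) - 131) - 212 = (20/3 - 131) - 212 = -373/3 - 212 = -1009/3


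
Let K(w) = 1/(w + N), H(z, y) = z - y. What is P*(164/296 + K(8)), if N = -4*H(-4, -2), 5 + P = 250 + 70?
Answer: 114975/592 ≈ 194.21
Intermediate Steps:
P = 315 (P = -5 + (250 + 70) = -5 + 320 = 315)
N = 8 (N = -4*(-4 - 1*(-2)) = -4*(-4 + 2) = -4*(-2) = 8)
K(w) = 1/(8 + w) (K(w) = 1/(w + 8) = 1/(8 + w))
P*(164/296 + K(8)) = 315*(164/296 + 1/(8 + 8)) = 315*(164*(1/296) + 1/16) = 315*(41/74 + 1/16) = 315*(365/592) = 114975/592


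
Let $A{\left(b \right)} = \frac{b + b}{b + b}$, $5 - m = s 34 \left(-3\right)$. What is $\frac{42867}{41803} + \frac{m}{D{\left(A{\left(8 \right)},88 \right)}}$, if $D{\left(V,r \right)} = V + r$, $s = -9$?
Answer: $- \frac{34350976}{3720467} \approx -9.233$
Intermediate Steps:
$m = -913$ ($m = 5 - \left(-9\right) 34 \left(-3\right) = 5 - \left(-306\right) \left(-3\right) = 5 - 918 = -913$)
$A{\left(b \right)} = 1$ ($A{\left(b \right)} = \frac{2 b}{2 b} = 2 b \frac{1}{2 b} = 1$)
$\frac{42867}{41803} + \frac{m}{D{\left(A{\left(8 \right)},88 \right)}} = \frac{42867}{41803} - \frac{913}{1 + 88} = 42867 \cdot \frac{1}{41803} - \frac{913}{89} = \frac{42867}{41803} - \frac{913}{89} = - \frac{34350976}{3720467}$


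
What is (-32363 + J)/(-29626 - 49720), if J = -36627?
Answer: 34495/39673 ≈ 0.86948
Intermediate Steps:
(-32363 + J)/(-29626 - 49720) = (-32363 - 36627)/(-29626 - 49720) = -68990/(-79346) = -68990*(-1/79346) = 34495/39673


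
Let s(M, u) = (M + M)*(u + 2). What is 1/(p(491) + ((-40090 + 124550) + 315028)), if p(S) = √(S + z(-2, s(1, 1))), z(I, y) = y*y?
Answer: 399488/159590661617 - √527/159590661617 ≈ 2.5031e-6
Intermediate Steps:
s(M, u) = 2*M*(2 + u) (s(M, u) = (2*M)*(2 + u) = 2*M*(2 + u))
z(I, y) = y²
p(S) = √(36 + S) (p(S) = √(S + (2*1*(2 + 1))²) = √(S + (2*1*3)²) = √(S + 6²) = √(S + 36) = √(36 + S))
1/(p(491) + ((-40090 + 124550) + 315028)) = 1/(√(36 + 491) + ((-40090 + 124550) + 315028)) = 1/(√527 + (84460 + 315028)) = 1/(√527 + 399488) = 1/(399488 + √527)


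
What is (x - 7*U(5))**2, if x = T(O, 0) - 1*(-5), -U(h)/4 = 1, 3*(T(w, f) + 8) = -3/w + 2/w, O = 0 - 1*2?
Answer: 22801/36 ≈ 633.36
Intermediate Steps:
O = -2 (O = 0 - 2 = -2)
T(w, f) = -8 - 1/(3*w) (T(w, f) = -8 + (-3/w + 2/w)/3 = -8 + (-1/w)/3 = -8 - 1/(3*w))
U(h) = -4 (U(h) = -4*1 = -4)
x = -17/6 (x = (-8 - 1/3/(-2)) - 1*(-5) = (-8 - 1/3*(-1/2)) + 5 = (-8 + 1/6) + 5 = -47/6 + 5 = -17/6 ≈ -2.8333)
(x - 7*U(5))**2 = (-17/6 - 7*(-4))**2 = (-17/6 + 28)**2 = (151/6)**2 = 22801/36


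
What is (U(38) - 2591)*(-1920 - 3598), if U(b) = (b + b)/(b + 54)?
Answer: 328729332/23 ≈ 1.4293e+7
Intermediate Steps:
U(b) = 2*b/(54 + b) (U(b) = (2*b)/(54 + b) = 2*b/(54 + b))
(U(38) - 2591)*(-1920 - 3598) = (2*38/(54 + 38) - 2591)*(-1920 - 3598) = (2*38/92 - 2591)*(-5518) = (2*38*(1/92) - 2591)*(-5518) = (19/23 - 2591)*(-5518) = -59574/23*(-5518) = 328729332/23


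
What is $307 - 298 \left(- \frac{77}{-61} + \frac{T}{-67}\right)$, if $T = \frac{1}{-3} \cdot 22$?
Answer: $- \frac{1247935}{12261} \approx -101.78$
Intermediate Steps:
$T = - \frac{22}{3}$ ($T = \left(- \frac{1}{3}\right) 22 = - \frac{22}{3} \approx -7.3333$)
$307 - 298 \left(- \frac{77}{-61} + \frac{T}{-67}\right) = 307 - 298 \left(- \frac{77}{-61} - \frac{22}{3 \left(-67\right)}\right) = 307 - 298 \left(\left(-77\right) \left(- \frac{1}{61}\right) - - \frac{22}{201}\right) = 307 - 298 \left(\frac{77}{61} + \frac{22}{201}\right) = 307 - \frac{5012062}{12261} = - \frac{1247935}{12261}$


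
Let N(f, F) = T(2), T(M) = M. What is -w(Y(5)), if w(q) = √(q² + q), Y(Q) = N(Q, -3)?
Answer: -√6 ≈ -2.4495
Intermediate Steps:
N(f, F) = 2
Y(Q) = 2
w(q) = √(q + q²)
-w(Y(5)) = -√(2*(1 + 2)) = -√(2*3) = -√6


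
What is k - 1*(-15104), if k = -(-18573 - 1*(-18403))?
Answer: 15274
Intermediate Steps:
k = 170 (k = -(-18573 + 18403) = -1*(-170) = 170)
k - 1*(-15104) = 170 - 1*(-15104) = 170 + 15104 = 15274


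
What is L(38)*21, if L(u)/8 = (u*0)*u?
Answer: 0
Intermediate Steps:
L(u) = 0 (L(u) = 8*((u*0)*u) = 8*(0*u) = 8*0 = 0)
L(38)*21 = 0*21 = 0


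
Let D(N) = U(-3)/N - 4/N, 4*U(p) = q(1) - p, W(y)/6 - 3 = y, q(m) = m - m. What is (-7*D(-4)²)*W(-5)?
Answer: 3549/64 ≈ 55.453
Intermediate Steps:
q(m) = 0
W(y) = 18 + 6*y
U(p) = -p/4 (U(p) = (0 - p)/4 = (-p)/4 = -p/4)
D(N) = -13/(4*N) (D(N) = (-¼*(-3))/N - 4/N = 3/(4*N) - 4/N = -13/(4*N))
(-7*D(-4)²)*W(-5) = (-7*(-13/4/(-4))²)*(18 + 6*(-5)) = (-7*(-13/4*(-¼))²)*(18 - 30) = -7*(13/16)²*(-12) = -7*169/256*(-12) = -1183/256*(-12) = 3549/64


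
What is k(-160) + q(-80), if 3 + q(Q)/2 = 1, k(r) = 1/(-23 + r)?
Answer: -733/183 ≈ -4.0055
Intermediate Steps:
q(Q) = -4 (q(Q) = -6 + 2*1 = -6 + 2 = -4)
k(-160) + q(-80) = 1/(-23 - 160) - 4 = 1/(-183) - 4 = -1/183 - 4 = -733/183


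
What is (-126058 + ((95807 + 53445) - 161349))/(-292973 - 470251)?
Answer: 138155/763224 ≈ 0.18102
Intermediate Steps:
(-126058 + ((95807 + 53445) - 161349))/(-292973 - 470251) = (-126058 + (149252 - 161349))/(-763224) = (-126058 - 12097)*(-1/763224) = -138155*(-1/763224) = 138155/763224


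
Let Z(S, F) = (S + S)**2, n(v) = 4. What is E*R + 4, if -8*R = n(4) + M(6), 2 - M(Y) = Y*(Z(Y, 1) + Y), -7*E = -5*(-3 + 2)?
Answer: -2123/28 ≈ -75.821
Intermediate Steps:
Z(S, F) = 4*S**2 (Z(S, F) = (2*S)**2 = 4*S**2)
E = -5/7 (E = -(-5)*(-3 + 2)/7 = -(-5)*(-1)/7 = -1/7*5 = -5/7 ≈ -0.71429)
M(Y) = 2 - Y*(Y + 4*Y**2) (M(Y) = 2 - Y*(4*Y**2 + Y) = 2 - Y*(Y + 4*Y**2))
R = 447/4 (R = -(4 + (2 - 1*6**2 - 4*6**3))/8 = -(4 + (2 - 1*36 - 4*216))/8 = -(4 + (2 - 36 - 864))/8 = -(4 - 898)/8 = -1/8*(-894) = 447/4 ≈ 111.75)
E*R + 4 = -5/7*447/4 + 4 = -2235/28 + 4 = -2123/28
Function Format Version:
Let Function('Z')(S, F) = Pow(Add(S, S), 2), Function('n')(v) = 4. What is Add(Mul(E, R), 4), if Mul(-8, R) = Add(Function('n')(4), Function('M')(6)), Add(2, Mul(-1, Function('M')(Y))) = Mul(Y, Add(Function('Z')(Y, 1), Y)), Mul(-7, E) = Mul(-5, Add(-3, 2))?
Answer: Rational(-2123, 28) ≈ -75.821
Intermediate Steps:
Function('Z')(S, F) = Mul(4, Pow(S, 2)) (Function('Z')(S, F) = Pow(Mul(2, S), 2) = Mul(4, Pow(S, 2)))
E = Rational(-5, 7) (E = Mul(Rational(-1, 7), Mul(-5, Add(-3, 2))) = Mul(Rational(-1, 7), Mul(-5, -1)) = Mul(Rational(-1, 7), 5) = Rational(-5, 7) ≈ -0.71429)
Function('M')(Y) = Add(2, Mul(-1, Y, Add(Y, Mul(4, Pow(Y, 2))))) (Function('M')(Y) = Add(2, Mul(-1, Mul(Y, Add(Mul(4, Pow(Y, 2)), Y)))) = Add(2, Mul(-1, Mul(Y, Add(Y, Mul(4, Pow(Y, 2)))))) = Add(2, Mul(-1, Y, Add(Y, Mul(4, Pow(Y, 2))))))
R = Rational(447, 4) (R = Mul(Rational(-1, 8), Add(4, Add(2, Mul(-1, Pow(6, 2)), Mul(-4, Pow(6, 3))))) = Mul(Rational(-1, 8), Add(4, Add(2, Mul(-1, 36), Mul(-4, 216)))) = Mul(Rational(-1, 8), Add(4, Add(2, -36, -864))) = Mul(Rational(-1, 8), Add(4, -898)) = Mul(Rational(-1, 8), -894) = Rational(447, 4) ≈ 111.75)
Add(Mul(E, R), 4) = Add(Mul(Rational(-5, 7), Rational(447, 4)), 4) = Add(Rational(-2235, 28), 4) = Rational(-2123, 28)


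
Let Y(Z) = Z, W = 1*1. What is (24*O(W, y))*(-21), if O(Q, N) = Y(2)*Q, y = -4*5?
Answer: -1008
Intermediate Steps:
W = 1
y = -20
O(Q, N) = 2*Q
(24*O(W, y))*(-21) = (24*(2*1))*(-21) = (24*2)*(-21) = 48*(-21) = -1008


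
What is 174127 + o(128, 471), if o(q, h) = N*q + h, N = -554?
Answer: 103686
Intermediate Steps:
o(q, h) = h - 554*q (o(q, h) = -554*q + h = h - 554*q)
174127 + o(128, 471) = 174127 + (471 - 554*128) = 174127 + (471 - 70912) = 174127 - 70441 = 103686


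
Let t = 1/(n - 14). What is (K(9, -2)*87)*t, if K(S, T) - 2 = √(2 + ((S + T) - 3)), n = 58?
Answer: 87/22 + 87*√6/44 ≈ 8.7979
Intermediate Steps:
K(S, T) = 2 + √(-1 + S + T) (K(S, T) = 2 + √(2 + ((S + T) - 3)) = 2 + √(2 + (-3 + S + T)) = 2 + √(-1 + S + T))
t = 1/44 (t = 1/(58 - 14) = 1/44 ≈ 0.022727)
(K(9, -2)*87)*t = ((2 + √(-1 + 9 - 2))*87)*(1/44) = ((2 + √6)*87)*(1/44) = (174 + 87*√6)*(1/44) = 87/22 + 87*√6/44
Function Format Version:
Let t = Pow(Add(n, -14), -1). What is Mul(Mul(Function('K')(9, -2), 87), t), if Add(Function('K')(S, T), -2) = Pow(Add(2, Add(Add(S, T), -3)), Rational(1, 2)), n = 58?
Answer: Add(Rational(87, 22), Mul(Rational(87, 44), Pow(6, Rational(1, 2)))) ≈ 8.7979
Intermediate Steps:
Function('K')(S, T) = Add(2, Pow(Add(-1, S, T), Rational(1, 2))) (Function('K')(S, T) = Add(2, Pow(Add(2, Add(Add(S, T), -3)), Rational(1, 2))) = Add(2, Pow(Add(2, Add(-3, S, T)), Rational(1, 2))) = Add(2, Pow(Add(-1, S, T), Rational(1, 2))))
t = Rational(1, 44) (t = Pow(Add(58, -14), -1) = Pow(44, -1) = Rational(1, 44) ≈ 0.022727)
Mul(Mul(Function('K')(9, -2), 87), t) = Mul(Mul(Add(2, Pow(Add(-1, 9, -2), Rational(1, 2))), 87), Rational(1, 44)) = Mul(Mul(Add(2, Pow(6, Rational(1, 2))), 87), Rational(1, 44)) = Mul(Add(174, Mul(87, Pow(6, Rational(1, 2)))), Rational(1, 44)) = Add(Rational(87, 22), Mul(Rational(87, 44), Pow(6, Rational(1, 2))))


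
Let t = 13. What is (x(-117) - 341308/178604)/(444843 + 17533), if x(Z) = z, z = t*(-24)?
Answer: -14016439/20645550776 ≈ -0.00067891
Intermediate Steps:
z = -312 (z = 13*(-24) = -312)
x(Z) = -312
(x(-117) - 341308/178604)/(444843 + 17533) = (-312 - 341308/178604)/(444843 + 17533) = (-312 - 341308*1/178604)/462376 = (-312 - 85327/44651)*(1/462376) = -14016439/44651*1/462376 = -14016439/20645550776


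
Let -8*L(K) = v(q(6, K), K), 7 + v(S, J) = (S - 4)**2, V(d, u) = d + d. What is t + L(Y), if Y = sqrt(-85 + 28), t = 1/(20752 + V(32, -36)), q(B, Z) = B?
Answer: 7807/20816 ≈ 0.37505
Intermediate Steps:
V(d, u) = 2*d
t = 1/20816 (t = 1/(20752 + 2*32) = 1/(20752 + 64) = 1/20816 ≈ 4.8040e-5)
Y = I*sqrt(57) (Y = sqrt(-57) = I*sqrt(57) ≈ 7.5498*I)
v(S, J) = -7 + (-4 + S)**2 (v(S, J) = -7 + (S - 4)**2 = -7 + (-4 + S)**2)
L(K) = 3/8 (L(K) = -(-7 + (-4 + 6)**2)/8 = -(-7 + 2**2)/8 = -(-7 + 4)/8 = -1/8*(-3) = 3/8)
t + L(Y) = 1/20816 + 3/8 = 7807/20816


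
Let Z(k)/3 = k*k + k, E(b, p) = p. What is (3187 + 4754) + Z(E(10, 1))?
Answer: 7947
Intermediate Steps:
Z(k) = 3*k + 3*k**2 (Z(k) = 3*(k*k + k) = 3*(k**2 + k) = 3*(k + k**2) = 3*k + 3*k**2)
(3187 + 4754) + Z(E(10, 1)) = (3187 + 4754) + 3*1*(1 + 1) = 7941 + 3*1*2 = 7941 + 6 = 7947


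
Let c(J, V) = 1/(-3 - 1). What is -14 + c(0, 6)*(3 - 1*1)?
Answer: -29/2 ≈ -14.500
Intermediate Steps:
c(J, V) = -¼ (c(J, V) = 1/(-4) = -¼)
-14 + c(0, 6)*(3 - 1*1) = -14 - (3 - 1*1)/4 = -14 - (3 - 1)/4 = -14 - ¼*2 = -14 - ½ = -29/2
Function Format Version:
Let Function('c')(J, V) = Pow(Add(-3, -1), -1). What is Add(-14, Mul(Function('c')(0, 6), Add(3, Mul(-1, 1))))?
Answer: Rational(-29, 2) ≈ -14.500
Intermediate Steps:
Function('c')(J, V) = Rational(-1, 4) (Function('c')(J, V) = Pow(-4, -1) = Rational(-1, 4))
Add(-14, Mul(Function('c')(0, 6), Add(3, Mul(-1, 1)))) = Add(-14, Mul(Rational(-1, 4), Add(3, Mul(-1, 1)))) = Add(-14, Mul(Rational(-1, 4), Add(3, -1))) = Add(-14, Mul(Rational(-1, 4), 2)) = Add(-14, Rational(-1, 2)) = Rational(-29, 2)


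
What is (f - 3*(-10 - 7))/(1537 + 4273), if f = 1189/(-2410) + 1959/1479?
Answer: 61582183/6903035300 ≈ 0.0089210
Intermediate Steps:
f = 987553/1188130 (f = 1189*(-1/2410) + 1959*(1/1479) = -1189/2410 + 653/493 = 987553/1188130 ≈ 0.83118)
(f - 3*(-10 - 7))/(1537 + 4273) = (987553/1188130 - 3*(-10 - 7))/(1537 + 4273) = (987553/1188130 - 3*(-17))/5810 = (987553/1188130 + 51)*(1/5810) = (61582183/1188130)*(1/5810) = 61582183/6903035300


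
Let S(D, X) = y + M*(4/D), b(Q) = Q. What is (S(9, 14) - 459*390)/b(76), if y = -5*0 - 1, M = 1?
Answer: -1611095/684 ≈ -2355.4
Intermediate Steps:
y = -1 (y = 0 - 1 = -1)
S(D, X) = -1 + 4/D (S(D, X) = -1 + 1*(4/D) = -1 + 4/D)
(S(9, 14) - 459*390)/b(76) = ((4 - 1*9)/9 - 459*390)/76 = ((4 - 9)/9 - 179010)*(1/76) = ((⅑)*(-5) - 179010)*(1/76) = (-5/9 - 179010)*(1/76) = -1611095/9*1/76 = -1611095/684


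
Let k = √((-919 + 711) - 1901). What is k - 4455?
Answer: -4455 + I*√2109 ≈ -4455.0 + 45.924*I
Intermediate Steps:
k = I*√2109 (k = √(-208 - 1901) = √(-2109) = I*√2109 ≈ 45.924*I)
k - 4455 = I*√2109 - 4455 = -4455 + I*√2109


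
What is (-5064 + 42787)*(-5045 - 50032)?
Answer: -2077669671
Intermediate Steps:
(-5064 + 42787)*(-5045 - 50032) = 37723*(-55077) = -2077669671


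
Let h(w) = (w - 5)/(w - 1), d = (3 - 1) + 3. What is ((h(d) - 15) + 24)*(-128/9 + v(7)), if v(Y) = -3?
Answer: -155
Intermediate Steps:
d = 5 (d = 2 + 3 = 5)
h(w) = (-5 + w)/(-1 + w)
((h(d) - 15) + 24)*(-128/9 + v(7)) = (((-5 + 5)/(-1 + 5) - 15) + 24)*(-128/9 - 3) = ((0/4 - 15) + 24)*(-128*1/9 - 3) = (((1/4)*0 - 15) + 24)*(-128/9 - 3) = ((0 - 15) + 24)*(-155/9) = (-15 + 24)*(-155/9) = 9*(-155/9) = -155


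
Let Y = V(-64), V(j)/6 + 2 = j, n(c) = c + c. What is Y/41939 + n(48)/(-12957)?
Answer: -3052372/181134541 ≈ -0.016851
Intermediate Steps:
n(c) = 2*c
V(j) = -12 + 6*j
Y = -396 (Y = -12 + 6*(-64) = -12 - 384 = -396)
Y/41939 + n(48)/(-12957) = -396/41939 + (2*48)/(-12957) = -396*1/41939 + 96*(-1/12957) = -396/41939 - 32/4319 = -3052372/181134541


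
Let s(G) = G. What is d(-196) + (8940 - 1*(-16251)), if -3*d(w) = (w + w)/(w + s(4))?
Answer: 1813703/72 ≈ 25190.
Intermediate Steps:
d(w) = -2*w/(3*(4 + w)) (d(w) = -(w + w)/(3*(w + 4)) = -2*w/(3*(4 + w)))
d(-196) + (8940 - 1*(-16251)) = -2*(-196)/(12 + 3*(-196)) + (8940 - 1*(-16251)) = -2*(-196)/(12 - 588) + (8940 + 16251) = -2*(-196)/(-576) + 25191 = -2*(-196)*(-1/576) + 25191 = -49/72 + 25191 = 1813703/72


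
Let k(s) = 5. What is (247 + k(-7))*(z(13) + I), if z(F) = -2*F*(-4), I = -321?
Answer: -54684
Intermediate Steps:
z(F) = 8*F
(247 + k(-7))*(z(13) + I) = (247 + 5)*(8*13 - 321) = 252*(104 - 321) = 252*(-217) = -54684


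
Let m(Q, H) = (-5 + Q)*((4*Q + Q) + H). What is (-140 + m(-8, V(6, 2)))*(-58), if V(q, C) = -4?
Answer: -25056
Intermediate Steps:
m(Q, H) = (-5 + Q)*(H + 5*Q) (m(Q, H) = (-5 + Q)*(5*Q + H) = (-5 + Q)*(H + 5*Q))
(-140 + m(-8, V(6, 2)))*(-58) = (-140 + (-25*(-8) - 5*(-4) + 5*(-8)² - 4*(-8)))*(-58) = (-140 + (200 + 20 + 5*64 + 32))*(-58) = (-140 + (200 + 20 + 320 + 32))*(-58) = (-140 + 572)*(-58) = 432*(-58) = -25056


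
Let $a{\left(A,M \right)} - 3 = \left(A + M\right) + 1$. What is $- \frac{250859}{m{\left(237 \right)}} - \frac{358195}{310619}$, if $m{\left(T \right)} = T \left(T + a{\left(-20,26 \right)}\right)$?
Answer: $- \frac{98889948826}{18183325641} \approx -5.4385$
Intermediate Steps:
$a{\left(A,M \right)} = 4 + A + M$ ($a{\left(A,M \right)} = 3 + \left(\left(A + M\right) + 1\right) = 3 + \left(1 + A + M\right) = 4 + A + M$)
$m{\left(T \right)} = T \left(10 + T\right)$ ($m{\left(T \right)} = T \left(T + \left(4 - 20 + 26\right)\right) = T \left(T + 10\right) = T \left(10 + T\right)$)
$- \frac{250859}{m{\left(237 \right)}} - \frac{358195}{310619} = - \frac{250859}{237 \left(10 + 237\right)} - \frac{358195}{310619} = - \frac{250859}{237 \cdot 247} - \frac{358195}{310619} = - \frac{250859}{58539} - \frac{358195}{310619} = - \frac{98889948826}{18183325641}$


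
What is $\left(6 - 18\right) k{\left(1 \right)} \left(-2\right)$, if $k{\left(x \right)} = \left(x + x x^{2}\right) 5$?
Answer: $240$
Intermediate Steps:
$k{\left(x \right)} = 5 x + 5 x^{3}$ ($k{\left(x \right)} = \left(x + x^{3}\right) 5 = 5 x + 5 x^{3}$)
$\left(6 - 18\right) k{\left(1 \right)} \left(-2\right) = \left(6 - 18\right) 5 \cdot 1 \left(1 + 1^{2}\right) \left(-2\right) = \left(6 - 18\right) 5 \cdot 1 \left(1 + 1\right) \left(-2\right) = - 12 \cdot 5 \cdot 1 \cdot 2 \left(-2\right) = \left(-12\right) 10 \left(-2\right) = \left(-120\right) \left(-2\right) = 240$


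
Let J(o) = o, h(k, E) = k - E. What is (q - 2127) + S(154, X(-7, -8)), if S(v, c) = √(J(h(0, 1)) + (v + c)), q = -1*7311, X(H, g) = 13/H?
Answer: -9438 + 23*√14/7 ≈ -9425.7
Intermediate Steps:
q = -7311
S(v, c) = √(-1 + c + v) (S(v, c) = √((0 - 1*1) + (v + c)) = √((0 - 1) + (c + v)) = √(-1 + (c + v)) = √(-1 + c + v))
(q - 2127) + S(154, X(-7, -8)) = (-7311 - 2127) + √(-1 + 13/(-7) + 154) = -9438 + √(-1 + 13*(-⅐) + 154) = -9438 + √(-1 - 13/7 + 154) = -9438 + √(1058/7) = -9438 + 23*√14/7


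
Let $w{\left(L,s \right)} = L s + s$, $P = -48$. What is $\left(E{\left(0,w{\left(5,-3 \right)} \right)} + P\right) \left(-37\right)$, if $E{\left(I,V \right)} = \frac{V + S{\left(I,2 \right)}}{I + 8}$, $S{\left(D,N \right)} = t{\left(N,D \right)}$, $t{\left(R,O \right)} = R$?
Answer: $1850$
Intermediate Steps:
$w{\left(L,s \right)} = s + L s$
$S{\left(D,N \right)} = N$
$E{\left(I,V \right)} = \frac{2 + V}{8 + I}$ ($E{\left(I,V \right)} = \frac{V + 2}{I + 8} = \frac{2 + V}{8 + I}$)
$\left(E{\left(0,w{\left(5,-3 \right)} \right)} + P\right) \left(-37\right) = \left(\frac{2 - 3 \left(1 + 5\right)}{8 + 0} - 48\right) \left(-37\right) = \left(\frac{2 - 18}{8} - 48\right) \left(-37\right) = \left(\frac{1}{8} \left(-16\right) - 48\right) \left(-37\right) = \left(-2 - 48\right) \left(-37\right) = \left(-50\right) \left(-37\right) = 1850$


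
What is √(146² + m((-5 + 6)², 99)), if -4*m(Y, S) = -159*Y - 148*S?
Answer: 5*√4003/2 ≈ 158.17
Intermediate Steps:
m(Y, S) = 37*S + 159*Y/4 (m(Y, S) = -(-159*Y - 148*S)/4 = 37*S + 159*Y/4)
√(146² + m((-5 + 6)², 99)) = √(146² + (37*99 + 159*(-5 + 6)²/4)) = √(21316 + (3663 + (159/4)*1²)) = √(21316 + (3663 + (159/4)*1)) = √(21316 + (3663 + 159/4)) = √(21316 + 14811/4) = √(100075/4) = 5*√4003/2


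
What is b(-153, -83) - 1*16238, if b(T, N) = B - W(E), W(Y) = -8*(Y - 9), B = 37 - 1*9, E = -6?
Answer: -16330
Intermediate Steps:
B = 28 (B = 37 - 9 = 28)
W(Y) = 72 - 8*Y (W(Y) = -8*(-9 + Y) = 72 - 8*Y)
b(T, N) = -92 (b(T, N) = 28 - (72 - 8*(-6)) = 28 - (72 + 48) = 28 - 1*120 = 28 - 120 = -92)
b(-153, -83) - 1*16238 = -92 - 1*16238 = -92 - 16238 = -16330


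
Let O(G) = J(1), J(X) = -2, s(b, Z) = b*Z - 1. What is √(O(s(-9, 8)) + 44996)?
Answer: √44994 ≈ 212.12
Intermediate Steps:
s(b, Z) = -1 + Z*b (s(b, Z) = Z*b - 1 = -1 + Z*b)
O(G) = -2
√(O(s(-9, 8)) + 44996) = √(-2 + 44996) = √44994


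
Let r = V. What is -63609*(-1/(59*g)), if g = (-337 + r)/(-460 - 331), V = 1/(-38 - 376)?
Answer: 20830293666/8231621 ≈ 2530.5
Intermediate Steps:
V = -1/414 (V = 1/(-414) = -1/414 ≈ -0.0024155)
r = -1/414 ≈ -0.0024155
g = 139519/327474 (g = (-337 - 1/414)/(-460 - 331) = -139519/414/(-791) = -139519/414*(-1/791) = 139519/327474 ≈ 0.42605)
-63609*(-1/(59*g)) = -63609/((-59*139519/327474)) = -63609/(-8231621/327474) = -63609*(-327474/8231621) = 20830293666/8231621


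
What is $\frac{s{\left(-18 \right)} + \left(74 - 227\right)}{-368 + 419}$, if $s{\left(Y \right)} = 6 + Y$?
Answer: $- \frac{55}{17} \approx -3.2353$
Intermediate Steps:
$\frac{s{\left(-18 \right)} + \left(74 - 227\right)}{-368 + 419} = \frac{\left(6 - 18\right) + \left(74 - 227\right)}{-368 + 419} = \frac{-12 - 153}{51} = \left(-165\right) \frac{1}{51} = - \frac{55}{17}$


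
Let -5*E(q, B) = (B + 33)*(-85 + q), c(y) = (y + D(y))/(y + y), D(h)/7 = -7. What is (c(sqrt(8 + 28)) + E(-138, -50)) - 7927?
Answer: -521327/60 ≈ -8688.8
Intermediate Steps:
D(h) = -49 (D(h) = 7*(-7) = -49)
c(y) = (-49 + y)/(2*y) (c(y) = (y - 49)/(y + y) = (-49 + y)/((2*y)) = (-49 + y)*(1/(2*y)) = (-49 + y)/(2*y))
E(q, B) = -(-85 + q)*(33 + B)/5 (E(q, B) = -(B + 33)*(-85 + q)/5 = -(33 + B)*(-85 + q)/5 = -(-85 + q)*(33 + B)/5)
(c(sqrt(8 + 28)) + E(-138, -50)) - 7927 = ((-49 + sqrt(8 + 28))/(2*(sqrt(8 + 28))) + (561 + 17*(-50) - 33/5*(-138) - 1/5*(-50)*(-138))) - 7927 = ((-49 + sqrt(36))/(2*(sqrt(36))) + (561 - 850 + 4554/5 - 1380)) - 7927 = ((1/2)*(-49 + 6)/6 - 3791/5) - 7927 = ((1/2)*(1/6)*(-43) - 3791/5) - 7927 = (-43/12 - 3791/5) - 7927 = -45707/60 - 7927 = -521327/60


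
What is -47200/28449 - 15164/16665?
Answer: -405996212/158034195 ≈ -2.5690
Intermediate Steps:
-47200/28449 - 15164/16665 = -405996212/158034195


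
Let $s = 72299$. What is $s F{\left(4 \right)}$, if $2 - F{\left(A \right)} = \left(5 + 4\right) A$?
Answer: $-2458166$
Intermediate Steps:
$F{\left(A \right)} = 2 - 9 A$ ($F{\left(A \right)} = 2 - \left(5 + 4\right) A = 2 - 9 A$)
$s F{\left(4 \right)} = 72299 \left(2 - 36\right) = 72299 \left(-34\right) = -2458166$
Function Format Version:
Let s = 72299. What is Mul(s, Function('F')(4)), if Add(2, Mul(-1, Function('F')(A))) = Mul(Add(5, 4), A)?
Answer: -2458166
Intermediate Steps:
Function('F')(A) = Add(2, Mul(-9, A)) (Function('F')(A) = Add(2, Mul(-1, Mul(Add(5, 4), A))) = Add(2, Mul(-1, Mul(9, A))) = Add(2, Mul(-9, A)))
Mul(s, Function('F')(4)) = Mul(72299, Add(2, Mul(-9, 4))) = Mul(72299, Add(2, -36)) = Mul(72299, -34) = -2458166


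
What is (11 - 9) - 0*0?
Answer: 2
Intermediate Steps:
(11 - 9) - 0*0 = 2 - 41*0 = 2 + 0 = 2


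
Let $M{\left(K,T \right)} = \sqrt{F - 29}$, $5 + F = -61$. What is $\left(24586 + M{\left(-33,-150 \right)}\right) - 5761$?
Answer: $18825 + i \sqrt{95} \approx 18825.0 + 9.7468 i$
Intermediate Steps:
$F = -66$ ($F = -5 - 61 = -66$)
$M{\left(K,T \right)} = i \sqrt{95}$ ($M{\left(K,T \right)} = \sqrt{-66 - 29} = \sqrt{-95} = i \sqrt{95}$)
$\left(24586 + M{\left(-33,-150 \right)}\right) - 5761 = \left(24586 + i \sqrt{95}\right) - 5761 = 18825 + i \sqrt{95}$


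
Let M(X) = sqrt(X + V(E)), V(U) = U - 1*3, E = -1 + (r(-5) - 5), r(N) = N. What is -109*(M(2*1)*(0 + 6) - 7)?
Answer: 763 - 1308*I*sqrt(3) ≈ 763.0 - 2265.5*I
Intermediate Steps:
E = -11 (E = -1 + (-5 - 5) = -1 - 10 = -11)
V(U) = -3 + U (V(U) = U - 3 = -3 + U)
M(X) = sqrt(-14 + X) (M(X) = sqrt(X + (-3 - 11)) = sqrt(X - 14) = sqrt(-14 + X))
-109*(M(2*1)*(0 + 6) - 7) = -109*(sqrt(-14 + 2*1)*(0 + 6) - 7) = -109*(sqrt(-14 + 2)*6 - 7) = -109*(sqrt(-12)*6 - 7) = -109*((2*I*sqrt(3))*6 - 7) = -109*(12*I*sqrt(3) - 7) = -109*(-7 + 12*I*sqrt(3)) = 763 - 1308*I*sqrt(3)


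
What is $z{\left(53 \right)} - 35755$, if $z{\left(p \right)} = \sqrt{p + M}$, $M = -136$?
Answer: $-35755 + i \sqrt{83} \approx -35755.0 + 9.1104 i$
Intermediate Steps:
$z{\left(p \right)} = \sqrt{-136 + p}$ ($z{\left(p \right)} = \sqrt{p - 136} = \sqrt{-136 + p}$)
$z{\left(53 \right)} - 35755 = \sqrt{-136 + 53} - 35755 = \sqrt{-83} - 35755 = i \sqrt{83} - 35755 = -35755 + i \sqrt{83}$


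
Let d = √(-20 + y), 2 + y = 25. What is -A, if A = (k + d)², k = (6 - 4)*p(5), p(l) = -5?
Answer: -103 + 20*√3 ≈ -68.359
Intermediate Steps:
y = 23 (y = -2 + 25 = 23)
d = √3 (d = √(-20 + 23) = √3 ≈ 1.7320)
k = -10 (k = (6 - 4)*(-5) = 2*(-5) = -10)
A = (-10 + √3)² ≈ 68.359
-A = -(10 - √3)²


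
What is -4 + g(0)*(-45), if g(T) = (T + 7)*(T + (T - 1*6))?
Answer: 1886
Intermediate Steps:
g(T) = (-6 + 2*T)*(7 + T) (g(T) = (7 + T)*(T + (T - 6)) = (7 + T)*(T + (-6 + T)) = (7 + T)*(-6 + 2*T) = (-6 + 2*T)*(7 + T))
-4 + g(0)*(-45) = -4 + (-42 + 2*0**2 + 8*0)*(-45) = -4 + (-42 + 2*0 + 0)*(-45) = -4 + (-42 + 0 + 0)*(-45) = -4 - 42*(-45) = -4 + 1890 = 1886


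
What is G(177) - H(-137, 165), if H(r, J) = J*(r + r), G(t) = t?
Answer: 45387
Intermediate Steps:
H(r, J) = 2*J*r (H(r, J) = J*(2*r) = 2*J*r)
G(177) - H(-137, 165) = 177 - 2*165*(-137) = 177 - 1*(-45210) = 177 + 45210 = 45387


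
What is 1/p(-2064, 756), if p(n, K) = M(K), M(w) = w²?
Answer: 1/571536 ≈ 1.7497e-6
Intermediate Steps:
p(n, K) = K²
1/p(-2064, 756) = 1/(756²) = 1/571536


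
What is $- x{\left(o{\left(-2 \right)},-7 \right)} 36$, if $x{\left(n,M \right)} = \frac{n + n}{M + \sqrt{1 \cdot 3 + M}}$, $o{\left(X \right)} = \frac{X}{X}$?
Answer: $\frac{504}{53} + \frac{144 i}{53} \approx 9.5094 + 2.717 i$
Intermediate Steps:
$o{\left(X \right)} = 1$
$x{\left(n,M \right)} = \frac{2 n}{M + \sqrt{3 + M}}$
$- x{\left(o{\left(-2 \right)},-7 \right)} 36 = - \frac{2 \cdot 1}{-7 + \sqrt{3 - 7}} \cdot 36 = - \frac{2 \cdot 1}{-7 + \sqrt{-4}} \cdot 36 = - \frac{2 \cdot 1}{-7 + 2 i} 36 = - 2 \cdot 1 \frac{-7 - 2 i}{53} \cdot 36 = - \frac{2 \left(-7 - 2 i\right)}{53} \cdot 36 = - \frac{72 \left(-7 - 2 i\right)}{53}$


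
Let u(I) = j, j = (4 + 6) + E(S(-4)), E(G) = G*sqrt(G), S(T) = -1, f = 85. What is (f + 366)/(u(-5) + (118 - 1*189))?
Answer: -27511/3722 + 451*I/3722 ≈ -7.3915 + 0.12117*I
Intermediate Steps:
E(G) = G**(3/2)
j = 10 - I (j = (4 + 6) + (-1)**(3/2) = 10 - I ≈ 10.0 - 1.0*I)
u(I) = 10 - I
(f + 366)/(u(-5) + (118 - 1*189)) = (85 + 366)/((10 - I) + (118 - 1*189)) = 451/((10 - I) + (118 - 189)) = 451/((10 - I) - 71) = 451/(-61 - I) = 451*((-61 + I)/3722) = 451*(-61 + I)/3722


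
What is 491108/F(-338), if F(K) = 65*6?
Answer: 245554/195 ≈ 1259.3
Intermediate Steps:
F(K) = 390
491108/F(-338) = 491108/390 = 491108*(1/390) = 245554/195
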